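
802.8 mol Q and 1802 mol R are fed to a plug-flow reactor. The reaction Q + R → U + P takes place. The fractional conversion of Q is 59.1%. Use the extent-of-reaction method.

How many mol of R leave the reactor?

1330 mol

Q reacted = 0.591 × 802.8 = 474.5 mol; ν_Q = −1, so ξ = 474.5/1 = 474.5 mol.
Outlet amounts (n = n₀ + ν ξ):
  Q: 802.8 − 1(474.5) = 328.3
  R: 1802 − 1(474.5) = 1328
  U: 0 + 1(474.5) = 474.5
  P: 0 + 1(474.5) = 474.5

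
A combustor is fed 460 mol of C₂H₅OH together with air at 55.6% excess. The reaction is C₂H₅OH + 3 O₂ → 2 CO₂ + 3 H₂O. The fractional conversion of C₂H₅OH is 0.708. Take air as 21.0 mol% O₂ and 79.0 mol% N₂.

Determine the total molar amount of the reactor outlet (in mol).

11000 mol

Stoichiometric O₂ = 3 × 460 = 1380 mol; O₂ fed = 1380 × 1.556 = 2147 mol.
N₂ fed = 2147 × 79/21 = 8078 mol.
Fuel reacted = 0.708 × 460 → ξ = 325.7 mol.
Outlet (n = n₀ + ν ξ):
  C₂H₅OH: 460 − 1(325.7) = 134.3
  O₂: 2147 − 3(325.7) = 1170
  N₂: 8078 (inert)
  CO₂: 0 + 2(325.7) = 651.4
  H₂O: 0 + 3(325.7) = 977
Total out = 134.3 + 1170 + 8078 + 651.4 + 977 = 11010 mol.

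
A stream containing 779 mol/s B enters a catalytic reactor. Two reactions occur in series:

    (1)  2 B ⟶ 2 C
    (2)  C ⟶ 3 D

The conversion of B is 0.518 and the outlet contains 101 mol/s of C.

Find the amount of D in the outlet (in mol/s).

908 mol/s

Conversion of B: B consumed = 2ξ₁ = 0.518 × 779 → ξ₁ = 201.8 mol/s.
C balance: n_C = 0 + 2ξ₁ − 1ξ₂ = 101 → ξ₂ = (2·201.8 − 101)/1 = 302.5 mol/s.
Outlet amounts (n = n₀ + Σ ν·ξ):
  B: 779 − 2(201.8) = 375.5
  C: 0 + 2(201.8) − 1(302.5) = 101
  D: 0 + 3(302.5) = 907.6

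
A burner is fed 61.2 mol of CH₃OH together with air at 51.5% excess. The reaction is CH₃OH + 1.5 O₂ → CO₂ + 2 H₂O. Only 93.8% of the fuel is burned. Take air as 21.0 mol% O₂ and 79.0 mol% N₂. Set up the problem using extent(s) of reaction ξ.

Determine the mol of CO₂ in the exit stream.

Stoichiometric O₂ = 1.5 × 61.2 = 91.8 mol; O₂ fed = 91.8 × 1.515 = 139.1 mol.
N₂ fed = 139.1 × 79/21 = 523.2 mol.
Fuel reacted = 0.938 × 61.2 → ξ = 57.41 mol.
Outlet (n = n₀ + ν ξ):
  CH₃OH: 61.2 − 1(57.41) = 3.794
  O₂: 139.1 − 1.5(57.41) = 52.97
  N₂: 523.2 (inert)
  CO₂: 0 + 1(57.41) = 57.41
  H₂O: 0 + 2(57.41) = 114.8

57.4 mol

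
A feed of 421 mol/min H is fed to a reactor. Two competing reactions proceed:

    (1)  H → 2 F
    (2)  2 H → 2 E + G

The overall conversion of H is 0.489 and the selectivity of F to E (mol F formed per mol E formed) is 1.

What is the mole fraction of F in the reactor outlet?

Conversion of H: H consumed = 0.489 × 421 = 205.9 mol/min = 1ξ₁ + 2ξ₂.
Selectivity: 2ξ₁ / (2ξ₂) = 1 → ξ₁ = 1 ξ₂.
Substitute: (1·1 + 2) ξ₂ = 205.9 → ξ₂ = 68.62 mol/min, ξ₁ = 68.62 mol/min.
Outlet amounts (n = n₀ + Σ ν·ξ):
  H: 421 − 1(68.62) − 2(68.62) = 215.1
  F: 0 + 2(68.62) = 137.2
  E: 0 + 2(68.62) = 137.2
  G: 0 + 1(68.62) = 68.62
Total out = 558.2 mol/min; y_F = 137.2 / 558.2 = 0.2459.

0.246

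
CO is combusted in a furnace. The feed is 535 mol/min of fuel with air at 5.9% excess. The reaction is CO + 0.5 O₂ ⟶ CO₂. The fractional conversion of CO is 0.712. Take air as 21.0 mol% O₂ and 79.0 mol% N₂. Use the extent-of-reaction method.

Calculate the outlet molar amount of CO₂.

381 mol/min

Stoichiometric O₂ = 0.5 × 535 = 267.5 mol/min; O₂ fed = 267.5 × 1.059 = 283.3 mol/min.
N₂ fed = 283.3 × 79/21 = 1066 mol/min.
Fuel reacted = 0.712 × 535 → ξ = 380.9 mol/min.
Outlet (n = n₀ + ν ξ):
  CO: 535 − 1(380.9) = 154.1
  O₂: 283.3 − 0.5(380.9) = 92.82
  N₂: 1066 (inert)
  CO₂: 0 + 1(380.9) = 380.9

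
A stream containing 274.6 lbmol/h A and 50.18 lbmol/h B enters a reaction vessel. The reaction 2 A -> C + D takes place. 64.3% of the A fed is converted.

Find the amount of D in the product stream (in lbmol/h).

88.3 lbmol/h

A reacted = 0.643 × 274.6 = 176.6 lbmol/h; ν_A = −2, so ξ = 176.6/2 = 88.28 lbmol/h.
Outlet amounts (n = n₀ + ν ξ):
  A: 274.6 − 2(88.28) = 98.03
  C: 0 + 1(88.28) = 88.28
  D: 0 + 1(88.28) = 88.28
  B: 50.18 (inert)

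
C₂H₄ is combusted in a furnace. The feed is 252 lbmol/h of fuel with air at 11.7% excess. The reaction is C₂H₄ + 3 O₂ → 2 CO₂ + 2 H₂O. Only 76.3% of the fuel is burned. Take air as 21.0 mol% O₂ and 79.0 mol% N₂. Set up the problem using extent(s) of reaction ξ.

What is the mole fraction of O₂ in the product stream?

0.0626

Stoichiometric O₂ = 3 × 252 = 756 lbmol/h; O₂ fed = 756 × 1.117 = 844.5 lbmol/h.
N₂ fed = 844.5 × 79/21 = 3177 lbmol/h.
Fuel reacted = 0.763 × 252 → ξ = 192.3 lbmol/h.
Outlet (n = n₀ + ν ξ):
  C₂H₄: 252 − 1(192.3) = 59.72
  O₂: 844.5 − 3(192.3) = 267.6
  N₂: 3177 (inert)
  CO₂: 0 + 2(192.3) = 384.6
  H₂O: 0 + 2(192.3) = 384.6
Total out = 4273 lbmol/h; y_O₂ = 267.6 / 4273 = 0.06263.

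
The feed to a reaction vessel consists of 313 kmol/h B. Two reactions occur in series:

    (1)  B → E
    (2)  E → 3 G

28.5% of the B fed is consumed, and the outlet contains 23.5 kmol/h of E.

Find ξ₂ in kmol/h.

ξ₂ = 65.7 kmol/h

Conversion of B: B consumed = 1ξ₁ = 0.285 × 313 → ξ₁ = 89.2 kmol/h.
E balance: n_E = 0 + 1ξ₁ − 1ξ₂ = 23.5 → ξ₂ = (1·89.2 − 23.5)/1 = 65.7 kmol/h.
Outlet amounts (n = n₀ + Σ ν·ξ):
  B: 313 − 1(89.2) = 223.8
  E: 0 + 1(89.2) − 1(65.7) = 23.5
  G: 0 + 3(65.7) = 197.1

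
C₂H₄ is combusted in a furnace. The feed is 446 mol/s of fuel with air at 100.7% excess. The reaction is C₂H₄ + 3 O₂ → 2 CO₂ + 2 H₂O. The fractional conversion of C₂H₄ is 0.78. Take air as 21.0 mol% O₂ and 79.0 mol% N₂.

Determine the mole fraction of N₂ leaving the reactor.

0.763

Stoichiometric O₂ = 3 × 446 = 1338 mol/s; O₂ fed = 1338 × 2.007 = 2685 mol/s.
N₂ fed = 2685 × 79/21 = 10100 mol/s.
Fuel reacted = 0.78 × 446 → ξ = 347.9 mol/s.
Outlet (n = n₀ + ν ξ):
  C₂H₄: 446 − 1(347.9) = 98.12
  O₂: 2685 − 3(347.9) = 1642
  N₂: 10100 (inert)
  CO₂: 0 + 2(347.9) = 695.8
  H₂O: 0 + 2(347.9) = 695.8
Total out = 13230 mol/s; y_N₂ = 10100 / 13230 = 0.7634.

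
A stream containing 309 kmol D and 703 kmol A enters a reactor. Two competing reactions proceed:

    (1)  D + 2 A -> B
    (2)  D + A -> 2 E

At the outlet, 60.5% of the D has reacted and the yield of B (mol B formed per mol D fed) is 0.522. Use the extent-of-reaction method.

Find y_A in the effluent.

Yield of B: 1ξ₁ / 309 = 0.522 → ξ₁ = 161.3 kmol.
Conversion of D: 1ξ₁ + 1ξ₂ = 0.605 × 309 = 186.9 → ξ₂ = 25.65 kmol.
Outlet amounts (n = n₀ + Σ ν·ξ):
  D: 309 − 1(161.3) − 1(25.65) = 122.1
  A: 703 − 2(161.3) − 1(25.65) = 354.8
  B: 0 + 1(161.3) = 161.3
  E: 0 + 2(25.65) = 51.29
Total out = 689.4 kmol; y_A = 354.8 / 689.4 = 0.5146.

0.515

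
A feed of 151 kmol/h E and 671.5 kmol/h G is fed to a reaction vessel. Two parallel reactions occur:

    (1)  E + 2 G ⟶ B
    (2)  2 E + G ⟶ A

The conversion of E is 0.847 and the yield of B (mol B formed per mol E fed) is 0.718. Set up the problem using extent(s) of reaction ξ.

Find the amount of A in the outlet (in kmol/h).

Yield of B: 1ξ₁ / 151 = 0.718 → ξ₁ = 108.4 kmol/h.
Conversion of E: 1ξ₁ + 2ξ₂ = 0.847 × 151 = 127.9 → ξ₂ = 9.739 kmol/h.
Outlet amounts (n = n₀ + Σ ν·ξ):
  E: 151 − 1(108.4) − 2(9.739) = 23.1
  G: 671.5 − 2(108.4) − 1(9.739) = 444.9
  B: 0 + 1(108.4) = 108.4
  A: 0 + 1(9.739) = 9.739

9.74 kmol/h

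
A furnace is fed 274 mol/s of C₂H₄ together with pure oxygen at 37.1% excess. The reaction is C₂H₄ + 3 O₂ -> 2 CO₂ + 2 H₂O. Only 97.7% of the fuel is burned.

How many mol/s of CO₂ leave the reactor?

Stoichiometric O₂ = 3 × 274 = 822 mol/s; O₂ fed = 822 × 1.371 = 1127 mol/s.
Fuel reacted = 0.977 × 274 → ξ = 267.7 mol/s.
Outlet (n = n₀ + ν ξ):
  C₂H₄: 274 − 1(267.7) = 6.302
  O₂: 1127 − 3(267.7) = 323.9
  CO₂: 0 + 2(267.7) = 535.4
  H₂O: 0 + 2(267.7) = 535.4

535 mol/s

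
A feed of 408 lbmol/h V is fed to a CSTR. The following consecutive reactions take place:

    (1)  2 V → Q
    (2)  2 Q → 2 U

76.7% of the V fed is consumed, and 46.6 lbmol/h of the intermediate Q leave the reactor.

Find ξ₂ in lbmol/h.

ξ₂ = 54.9 lbmol/h

Conversion of V: V consumed = 2ξ₁ = 0.767 × 408 → ξ₁ = 156.5 lbmol/h.
Q balance: n_Q = 0 + 1ξ₁ − 2ξ₂ = 46.6 → ξ₂ = (1·156.5 − 46.6)/2 = 54.93 lbmol/h.
Outlet amounts (n = n₀ + Σ ν·ξ):
  V: 408 − 2(156.5) = 95.06
  Q: 0 + 1(156.5) − 2(54.93) = 46.6
  U: 0 + 2(54.93) = 109.9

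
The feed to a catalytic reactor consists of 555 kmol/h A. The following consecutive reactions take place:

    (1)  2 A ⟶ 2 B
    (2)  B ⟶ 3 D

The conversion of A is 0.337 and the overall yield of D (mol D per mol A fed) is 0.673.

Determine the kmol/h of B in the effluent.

Conversion of A: A consumed = 2ξ₁ = 0.337 × 555 → ξ₁ = 93.52 kmol/h.
Yield of D: 3ξ₂ / 555 = 0.673 → ξ₂ = 124.5 kmol/h.
Outlet amounts (n = n₀ + Σ ν·ξ):
  A: 555 − 2(93.52) = 368
  B: 0 + 2(93.52) − 1(124.5) = 62.53
  D: 0 + 3(124.5) = 373.5

62.5 kmol/h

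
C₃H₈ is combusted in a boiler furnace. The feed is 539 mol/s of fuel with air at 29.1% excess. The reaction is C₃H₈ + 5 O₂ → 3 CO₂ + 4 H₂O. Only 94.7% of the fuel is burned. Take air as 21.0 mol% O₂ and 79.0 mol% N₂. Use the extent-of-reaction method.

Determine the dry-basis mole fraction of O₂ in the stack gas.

0.0595

Stoichiometric O₂ = 5 × 539 = 2695 mol/s; O₂ fed = 2695 × 1.291 = 3479 mol/s.
N₂ fed = 3479 × 79/21 = 13090 mol/s.
Fuel reacted = 0.947 × 539 → ξ = 510.4 mol/s.
Outlet (n = n₀ + ν ξ):
  C₃H₈: 539 − 1(510.4) = 28.57
  O₂: 3479 − 5(510.4) = 927.1
  N₂: 13090 (inert)
  CO₂: 0 + 3(510.4) = 1531
  H₂O: 0 + 4(510.4) = 2042
Dry total = 15580 mol/s; y_O₂ (dry) = 927.1 / 15580 = 0.05952.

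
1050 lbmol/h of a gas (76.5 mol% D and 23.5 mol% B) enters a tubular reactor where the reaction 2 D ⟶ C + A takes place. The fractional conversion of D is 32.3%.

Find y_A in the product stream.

D reacted = 0.323 × 803.2 = 259.4 lbmol/h; ν_D = −2, so ξ = 259.4/2 = 129.7 lbmol/h.
Outlet amounts (n = n₀ + ν ξ):
  D: 803.2 − 2(129.7) = 543.8
  C: 0 + 1(129.7) = 129.7
  A: 0 + 1(129.7) = 129.7
  B: 246.8 (inert)
Total out = 1050 lbmol/h; y_A = 129.7 / 1050 = 0.1235.

0.124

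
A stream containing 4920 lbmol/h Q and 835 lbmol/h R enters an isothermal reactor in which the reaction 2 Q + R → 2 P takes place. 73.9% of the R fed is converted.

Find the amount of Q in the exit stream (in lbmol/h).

3690 lbmol/h

R reacted = 0.739 × 835 = 617.1 lbmol/h; ν_R = −1, so ξ = 617.1/1 = 617.1 lbmol/h.
Outlet amounts (n = n₀ + ν ξ):
  Q: 4920 − 2(617.1) = 3686
  R: 835 − 1(617.1) = 217.9
  P: 0 + 2(617.1) = 1234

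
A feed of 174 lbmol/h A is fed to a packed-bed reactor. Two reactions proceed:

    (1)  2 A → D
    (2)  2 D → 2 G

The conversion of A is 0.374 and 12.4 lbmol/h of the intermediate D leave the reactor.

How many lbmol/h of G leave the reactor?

20.1 lbmol/h

Conversion of A: A consumed = 2ξ₁ = 0.374 × 174 → ξ₁ = 32.54 lbmol/h.
D balance: n_D = 0 + 1ξ₁ − 2ξ₂ = 12.4 → ξ₂ = (1·32.54 − 12.4)/2 = 10.07 lbmol/h.
Outlet amounts (n = n₀ + Σ ν·ξ):
  A: 174 − 2(32.54) = 108.9
  D: 0 + 1(32.54) − 2(10.07) = 12.4
  G: 0 + 2(10.07) = 20.14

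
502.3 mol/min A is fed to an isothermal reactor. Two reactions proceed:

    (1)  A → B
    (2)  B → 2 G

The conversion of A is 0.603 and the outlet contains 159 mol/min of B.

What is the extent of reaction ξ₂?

ξ₂ = 144 mol/min

Conversion of A: A consumed = 1ξ₁ = 0.603 × 502.3 → ξ₁ = 302.9 mol/min.
B balance: n_B = 0 + 1ξ₁ − 1ξ₂ = 159 → ξ₂ = (1·302.9 − 159)/1 = 143.9 mol/min.
Outlet amounts (n = n₀ + Σ ν·ξ):
  A: 502.3 − 1(302.9) = 199.4
  B: 0 + 1(302.9) − 1(143.9) = 159
  G: 0 + 2(143.9) = 287.8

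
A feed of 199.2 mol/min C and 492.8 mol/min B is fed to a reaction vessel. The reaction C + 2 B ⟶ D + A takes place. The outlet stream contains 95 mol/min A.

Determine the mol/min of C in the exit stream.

For A: n = n₀ + 1ξ → 95 = 0 + 1ξ, giving ξ = 95 mol/min.
Outlet amounts (n = n₀ + ν ξ):
  C: 199.2 − 1(95) = 104.2
  B: 492.8 − 2(95) = 302.8
  D: 0 + 1(95) = 95
  A: 0 + 1(95) = 95

104 mol/min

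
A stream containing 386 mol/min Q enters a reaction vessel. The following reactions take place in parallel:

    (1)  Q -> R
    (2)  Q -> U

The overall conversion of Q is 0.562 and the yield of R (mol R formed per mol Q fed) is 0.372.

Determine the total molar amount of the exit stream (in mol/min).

386 mol/min

Yield of R: 1ξ₁ / 386 = 0.372 → ξ₁ = 143.6 mol/min.
Conversion of Q: 1ξ₁ + 1ξ₂ = 0.562 × 386 = 216.9 → ξ₂ = 73.34 mol/min.
Outlet amounts (n = n₀ + Σ ν·ξ):
  Q: 386 − 1(143.6) − 1(73.34) = 169.1
  R: 0 + 1(143.6) = 143.6
  U: 0 + 1(73.34) = 73.34
Total out = 169.1 + 143.6 + 73.34 = 386 mol/min.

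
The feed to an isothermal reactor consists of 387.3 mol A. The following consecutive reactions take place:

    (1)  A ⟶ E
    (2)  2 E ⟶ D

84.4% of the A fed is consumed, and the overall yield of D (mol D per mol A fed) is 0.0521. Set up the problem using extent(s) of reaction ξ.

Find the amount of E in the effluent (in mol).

Conversion of A: A consumed = 1ξ₁ = 0.844 × 387.3 → ξ₁ = 326.9 mol.
Yield of D: 1ξ₂ / 387.3 = 0.0521 → ξ₂ = 20.18 mol.
Outlet amounts (n = n₀ + Σ ν·ξ):
  A: 387.3 − 1(326.9) = 60.42
  E: 0 + 1(326.9) − 2(20.18) = 286.5
  D: 0 + 1(20.18) = 20.18

287 mol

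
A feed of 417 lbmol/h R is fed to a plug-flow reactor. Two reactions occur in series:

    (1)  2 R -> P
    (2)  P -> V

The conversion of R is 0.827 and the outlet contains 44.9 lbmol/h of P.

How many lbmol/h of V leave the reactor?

128 lbmol/h

Conversion of R: R consumed = 2ξ₁ = 0.827 × 417 → ξ₁ = 172.4 lbmol/h.
P balance: n_P = 0 + 1ξ₁ − 1ξ₂ = 44.9 → ξ₂ = (1·172.4 − 44.9)/1 = 127.5 lbmol/h.
Outlet amounts (n = n₀ + Σ ν·ξ):
  R: 417 − 2(172.4) = 72.14
  P: 0 + 1(172.4) − 1(127.5) = 44.9
  V: 0 + 1(127.5) = 127.5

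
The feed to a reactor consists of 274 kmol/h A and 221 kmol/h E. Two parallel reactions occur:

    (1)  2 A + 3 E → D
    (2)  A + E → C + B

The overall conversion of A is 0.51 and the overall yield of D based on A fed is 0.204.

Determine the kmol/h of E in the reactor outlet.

25.4 kmol/h

Yield of D: 1ξ₁ / 274 = 0.204 → ξ₁ = 55.9 kmol/h.
Conversion of A: 2ξ₁ + 1ξ₂ = 0.51 × 274 = 139.7 → ξ₂ = 27.95 kmol/h.
Outlet amounts (n = n₀ + Σ ν·ξ):
  A: 274 − 2(55.9) − 1(27.95) = 134.3
  E: 221 − 3(55.9) − 1(27.95) = 25.36
  D: 0 + 1(55.9) = 55.9
  C: 0 + 1(27.95) = 27.95
  B: 0 + 1(27.95) = 27.95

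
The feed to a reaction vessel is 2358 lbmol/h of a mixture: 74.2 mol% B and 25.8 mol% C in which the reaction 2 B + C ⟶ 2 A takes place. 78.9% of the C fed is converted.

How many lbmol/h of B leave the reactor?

C reacted = 0.789 × 608.4 = 480 lbmol/h; ν_C = −1, so ξ = 480/1 = 480 lbmol/h.
Outlet amounts (n = n₀ + ν ξ):
  B: 1750 − 2(480) = 789.6
  C: 608.4 − 1(480) = 128.4
  A: 0 + 2(480) = 960

790 lbmol/h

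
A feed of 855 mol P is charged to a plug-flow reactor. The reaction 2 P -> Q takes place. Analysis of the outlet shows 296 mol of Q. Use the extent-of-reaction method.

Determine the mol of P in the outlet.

263 mol

For Q: n = n₀ + 1ξ → 296 = 0 + 1ξ, giving ξ = 296 mol.
Outlet amounts (n = n₀ + ν ξ):
  P: 855 − 2(296) = 263
  Q: 0 + 1(296) = 296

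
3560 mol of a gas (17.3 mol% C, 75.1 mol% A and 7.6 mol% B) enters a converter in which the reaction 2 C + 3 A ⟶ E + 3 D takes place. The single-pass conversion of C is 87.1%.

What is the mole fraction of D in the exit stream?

0.244

C reacted = 0.871 × 615.9 = 536.4 mol; ν_C = −2, so ξ = 536.4/2 = 268.2 mol.
Outlet amounts (n = n₀ + ν ξ):
  C: 615.9 − 2(268.2) = 79.45
  A: 2674 − 3(268.2) = 1869
  E: 0 + 1(268.2) = 268.2
  D: 0 + 3(268.2) = 804.6
  B: 270.6 (inert)
Total out = 3292 mol; y_D = 804.6 / 3292 = 0.2444.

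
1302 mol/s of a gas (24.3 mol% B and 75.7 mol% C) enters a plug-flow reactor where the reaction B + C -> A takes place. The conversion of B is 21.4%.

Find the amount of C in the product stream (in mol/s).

B reacted = 0.214 × 316.4 = 67.71 mol/s; ν_B = −1, so ξ = 67.71/1 = 67.71 mol/s.
Outlet amounts (n = n₀ + ν ξ):
  B: 316.4 − 1(67.71) = 248.7
  C: 985.6 − 1(67.71) = 917.9
  A: 0 + 1(67.71) = 67.71

918 mol/s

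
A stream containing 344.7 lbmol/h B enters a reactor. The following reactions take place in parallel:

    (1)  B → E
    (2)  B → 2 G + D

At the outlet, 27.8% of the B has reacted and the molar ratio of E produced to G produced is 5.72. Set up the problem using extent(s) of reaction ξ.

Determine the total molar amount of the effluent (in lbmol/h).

Conversion of B: B consumed = 0.278 × 344.7 = 95.83 lbmol/h = 1ξ₁ + 1ξ₂.
Selectivity: 1ξ₁ / (2ξ₂) = 5.72 → ξ₁ = 11.44 ξ₂.
Substitute: (1·11.44 + 1) ξ₂ = 95.83 → ξ₂ = 7.703 lbmol/h, ξ₁ = 88.12 lbmol/h.
Outlet amounts (n = n₀ + Σ ν·ξ):
  B: 344.7 − 1(88.12) − 1(7.703) = 248.9
  E: 0 + 1(88.12) = 88.12
  G: 0 + 2(7.703) = 15.41
  D: 0 + 1(7.703) = 7.703
Total out = 248.9 + 88.12 + 15.41 + 7.703 = 360.1 lbmol/h.

360 lbmol/h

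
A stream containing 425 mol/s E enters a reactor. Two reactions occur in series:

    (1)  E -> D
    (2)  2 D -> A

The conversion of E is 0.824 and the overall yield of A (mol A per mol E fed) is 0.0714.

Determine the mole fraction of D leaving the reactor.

Conversion of E: E consumed = 1ξ₁ = 0.824 × 425 → ξ₁ = 350.2 mol/s.
Yield of A: 1ξ₂ / 425 = 0.0714 → ξ₂ = 30.35 mol/s.
Outlet amounts (n = n₀ + Σ ν·ξ):
  E: 425 − 1(350.2) = 74.8
  D: 0 + 1(350.2) − 2(30.35) = 289.5
  A: 0 + 1(30.35) = 30.35
Total out = 394.7 mol/s; y_D = 289.5 / 394.7 = 0.7336.

0.734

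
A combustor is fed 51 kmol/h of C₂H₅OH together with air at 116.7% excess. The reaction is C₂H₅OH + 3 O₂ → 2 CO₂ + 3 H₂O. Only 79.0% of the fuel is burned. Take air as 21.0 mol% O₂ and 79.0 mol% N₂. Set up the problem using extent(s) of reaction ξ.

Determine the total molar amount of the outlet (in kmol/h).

Stoichiometric O₂ = 3 × 51 = 153 kmol/h; O₂ fed = 153 × 2.167 = 331.6 kmol/h.
N₂ fed = 331.6 × 79/21 = 1247 kmol/h.
Fuel reacted = 0.79 × 51 → ξ = 40.29 kmol/h.
Outlet (n = n₀ + ν ξ):
  C₂H₅OH: 51 − 1(40.29) = 10.71
  O₂: 331.6 − 3(40.29) = 210.7
  N₂: 1247 (inert)
  CO₂: 0 + 2(40.29) = 80.58
  H₂O: 0 + 3(40.29) = 120.9
Total out = 10.71 + 210.7 + 1247 + 80.58 + 120.9 = 1670 kmol/h.

1670 kmol/h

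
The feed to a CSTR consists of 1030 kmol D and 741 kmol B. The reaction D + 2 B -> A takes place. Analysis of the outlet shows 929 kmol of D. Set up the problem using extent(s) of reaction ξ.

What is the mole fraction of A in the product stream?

For D: n = n₀ − 1ξ → 929 = 1030 − 1ξ, giving ξ = 101 kmol.
Outlet amounts (n = n₀ + ν ξ):
  D: 1030 − 1(101) = 929
  B: 741 − 2(101) = 539
  A: 0 + 1(101) = 101
Total out = 1569 kmol; y_A = 101 / 1569 = 0.06437.

0.0644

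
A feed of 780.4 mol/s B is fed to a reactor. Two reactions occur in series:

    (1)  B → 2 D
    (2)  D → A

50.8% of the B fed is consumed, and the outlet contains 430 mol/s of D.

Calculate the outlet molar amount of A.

Conversion of B: B consumed = 1ξ₁ = 0.508 × 780.4 → ξ₁ = 396.4 mol/s.
D balance: n_D = 0 + 2ξ₁ − 1ξ₂ = 430 → ξ₂ = (2·396.4 − 430)/1 = 362.9 mol/s.
Outlet amounts (n = n₀ + Σ ν·ξ):
  B: 780.4 − 1(396.4) = 384
  D: 0 + 2(396.4) − 1(362.9) = 430
  A: 0 + 1(362.9) = 362.9

363 mol/s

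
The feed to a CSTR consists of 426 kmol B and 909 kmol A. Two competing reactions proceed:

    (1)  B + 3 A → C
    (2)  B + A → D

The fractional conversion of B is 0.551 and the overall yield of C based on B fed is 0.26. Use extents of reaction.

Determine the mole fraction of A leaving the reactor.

Yield of C: 1ξ₁ / 426 = 0.26 → ξ₁ = 110.8 kmol.
Conversion of B: 1ξ₁ + 1ξ₂ = 0.551 × 426 = 234.7 → ξ₂ = 124 kmol.
Outlet amounts (n = n₀ + Σ ν·ξ):
  B: 426 − 1(110.8) − 1(124) = 191.3
  A: 909 − 3(110.8) − 1(124) = 452.8
  C: 0 + 1(110.8) = 110.8
  D: 0 + 1(124) = 124
Total out = 878.8 kmol; y_A = 452.8 / 878.8 = 0.5152.

0.515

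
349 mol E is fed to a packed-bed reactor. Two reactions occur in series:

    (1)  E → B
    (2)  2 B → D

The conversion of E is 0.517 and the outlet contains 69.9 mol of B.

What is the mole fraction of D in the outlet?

0.188

Conversion of E: E consumed = 1ξ₁ = 0.517 × 349 → ξ₁ = 180.4 mol.
B balance: n_B = 0 + 1ξ₁ − 2ξ₂ = 69.9 → ξ₂ = (1·180.4 − 69.9)/2 = 55.27 mol.
Outlet amounts (n = n₀ + Σ ν·ξ):
  E: 349 − 1(180.4) = 168.6
  B: 0 + 1(180.4) − 2(55.27) = 69.9
  D: 0 + 1(55.27) = 55.27
Total out = 293.7 mol; y_D = 55.27 / 293.7 = 0.1882.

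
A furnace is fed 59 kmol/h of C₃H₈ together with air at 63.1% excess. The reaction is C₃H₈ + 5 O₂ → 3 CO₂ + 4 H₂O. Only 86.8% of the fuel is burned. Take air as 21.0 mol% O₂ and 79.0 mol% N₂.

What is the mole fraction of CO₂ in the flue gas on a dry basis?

Stoichiometric O₂ = 5 × 59 = 295 kmol/h; O₂ fed = 295 × 1.631 = 481.1 kmol/h.
N₂ fed = 481.1 × 79/21 = 1810 kmol/h.
Fuel reacted = 0.868 × 59 → ξ = 51.21 kmol/h.
Outlet (n = n₀ + ν ξ):
  C₃H₈: 59 − 1(51.21) = 7.788
  O₂: 481.1 − 5(51.21) = 225.1
  N₂: 1810 (inert)
  CO₂: 0 + 3(51.21) = 153.6
  H₂O: 0 + 4(51.21) = 204.8
Dry total = 2197 kmol/h; y_CO₂ (dry) = 153.6 / 2197 = 0.06994.

0.0699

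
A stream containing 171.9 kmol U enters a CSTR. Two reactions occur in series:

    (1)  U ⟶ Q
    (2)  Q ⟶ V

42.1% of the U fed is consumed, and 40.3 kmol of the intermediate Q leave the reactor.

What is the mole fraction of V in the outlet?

0.187

Conversion of U: U consumed = 1ξ₁ = 0.421 × 171.9 → ξ₁ = 72.37 kmol.
Q balance: n_Q = 0 + 1ξ₁ − 1ξ₂ = 40.3 → ξ₂ = (1·72.37 − 40.3)/1 = 32.07 kmol.
Outlet amounts (n = n₀ + Σ ν·ξ):
  U: 171.9 − 1(72.37) = 99.53
  Q: 0 + 1(72.37) − 1(32.07) = 40.3
  V: 0 + 1(32.07) = 32.07
Total out = 171.9 kmol; y_V = 32.07 / 171.9 = 0.1866.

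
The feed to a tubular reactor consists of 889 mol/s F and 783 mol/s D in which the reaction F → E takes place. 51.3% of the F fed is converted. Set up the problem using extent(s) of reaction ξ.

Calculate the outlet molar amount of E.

456 mol/s

F reacted = 0.513 × 889 = 456.1 mol/s; ν_F = −1, so ξ = 456.1/1 = 456.1 mol/s.
Outlet amounts (n = n₀ + ν ξ):
  F: 889 − 1(456.1) = 432.9
  E: 0 + 1(456.1) = 456.1
  D: 783 (inert)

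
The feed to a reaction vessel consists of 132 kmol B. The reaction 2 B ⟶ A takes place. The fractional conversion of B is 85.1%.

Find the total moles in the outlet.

B reacted = 0.851 × 132 = 112.3 kmol; ν_B = −2, so ξ = 112.3/2 = 56.17 kmol.
Outlet amounts (n = n₀ + ν ξ):
  B: 132 − 2(56.17) = 19.67
  A: 0 + 1(56.17) = 56.17
Total out = 19.67 + 56.17 = 75.83 kmol.

75.8 kmol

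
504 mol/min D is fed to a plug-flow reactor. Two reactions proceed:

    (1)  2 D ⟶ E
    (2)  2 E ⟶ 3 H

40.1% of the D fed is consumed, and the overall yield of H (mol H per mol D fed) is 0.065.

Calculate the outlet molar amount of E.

Conversion of D: D consumed = 2ξ₁ = 0.401 × 504 → ξ₁ = 101.1 mol/min.
Yield of H: 3ξ₂ / 504 = 0.065 → ξ₂ = 10.92 mol/min.
Outlet amounts (n = n₀ + Σ ν·ξ):
  D: 504 − 2(101.1) = 301.9
  E: 0 + 1(101.1) − 2(10.92) = 79.21
  H: 0 + 3(10.92) = 32.76

79.2 mol/min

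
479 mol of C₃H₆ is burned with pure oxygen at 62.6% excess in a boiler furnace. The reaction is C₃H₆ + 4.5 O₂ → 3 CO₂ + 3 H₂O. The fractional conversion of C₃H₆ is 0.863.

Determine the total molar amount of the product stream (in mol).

Stoichiometric O₂ = 4.5 × 479 = 2156 mol; O₂ fed = 2156 × 1.626 = 3505 mol.
Fuel reacted = 0.863 × 479 → ξ = 413.4 mol.
Outlet (n = n₀ + ν ξ):
  C₃H₆: 479 − 1(413.4) = 65.62
  O₂: 3505 − 4.5(413.4) = 1645
  CO₂: 0 + 3(413.4) = 1240
  H₂O: 0 + 3(413.4) = 1240
Total out = 65.62 + 1645 + 1240 + 1240 = 4191 mol.

4190 mol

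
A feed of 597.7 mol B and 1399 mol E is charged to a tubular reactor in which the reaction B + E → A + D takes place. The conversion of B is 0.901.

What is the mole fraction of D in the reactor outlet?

0.27

B reacted = 0.901 × 597.7 = 538.5 mol; ν_B = −1, so ξ = 538.5/1 = 538.5 mol.
Outlet amounts (n = n₀ + ν ξ):
  B: 597.7 − 1(538.5) = 59.17
  E: 1399 − 1(538.5) = 860.5
  A: 0 + 1(538.5) = 538.5
  D: 0 + 1(538.5) = 538.5
Total out = 1997 mol; y_D = 538.5 / 1997 = 0.2697.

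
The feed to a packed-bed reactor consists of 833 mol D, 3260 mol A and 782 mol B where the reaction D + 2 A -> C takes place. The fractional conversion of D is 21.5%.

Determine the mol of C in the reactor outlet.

179 mol

D reacted = 0.215 × 833 = 179.1 mol; ν_D = −1, so ξ = 179.1/1 = 179.1 mol.
Outlet amounts (n = n₀ + ν ξ):
  D: 833 − 1(179.1) = 653.9
  A: 3260 − 2(179.1) = 2902
  C: 0 + 1(179.1) = 179.1
  B: 782 (inert)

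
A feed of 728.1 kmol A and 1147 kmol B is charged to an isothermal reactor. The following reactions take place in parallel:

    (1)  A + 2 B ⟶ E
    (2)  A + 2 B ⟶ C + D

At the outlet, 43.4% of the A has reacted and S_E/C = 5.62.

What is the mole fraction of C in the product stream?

Conversion of A: A consumed = 0.434 × 728.1 = 316 kmol = 1ξ₁ + 1ξ₂.
Selectivity: 1ξ₁ / (1ξ₂) = 5.62 → ξ₁ = 5.62 ξ₂.
Substitute: (1·5.62 + 1) ξ₂ = 316 → ξ₂ = 47.73 kmol, ξ₁ = 268.3 kmol.
Outlet amounts (n = n₀ + Σ ν·ξ):
  A: 728.1 − 1(268.3) − 1(47.73) = 412.1
  B: 1147 − 2(268.3) − 2(47.73) = 515
  E: 0 + 1(268.3) = 268.3
  C: 0 + 1(47.73) = 47.73
  D: 0 + 1(47.73) = 47.73
Total out = 1291 kmol; y_C = 47.73 / 1291 = 0.03698.

0.037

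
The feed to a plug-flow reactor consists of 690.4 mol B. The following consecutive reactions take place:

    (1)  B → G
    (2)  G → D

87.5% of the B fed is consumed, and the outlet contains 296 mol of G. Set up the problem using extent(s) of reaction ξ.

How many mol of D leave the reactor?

308 mol

Conversion of B: B consumed = 1ξ₁ = 0.875 × 690.4 → ξ₁ = 604.1 mol.
G balance: n_G = 0 + 1ξ₁ − 1ξ₂ = 296 → ξ₂ = (1·604.1 − 296)/1 = 308.1 mol.
Outlet amounts (n = n₀ + Σ ν·ξ):
  B: 690.4 − 1(604.1) = 86.3
  G: 0 + 1(604.1) − 1(308.1) = 296
  D: 0 + 1(308.1) = 308.1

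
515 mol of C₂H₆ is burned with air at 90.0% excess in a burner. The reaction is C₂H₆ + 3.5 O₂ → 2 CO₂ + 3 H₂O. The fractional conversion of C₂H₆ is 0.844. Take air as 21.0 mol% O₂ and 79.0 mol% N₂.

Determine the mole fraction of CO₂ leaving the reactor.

0.051

Stoichiometric O₂ = 3.5 × 515 = 1802 mol; O₂ fed = 1802 × 1.900 = 3425 mol.
N₂ fed = 3425 × 79/21 = 12880 mol.
Fuel reacted = 0.844 × 515 → ξ = 434.7 mol.
Outlet (n = n₀ + ν ξ):
  C₂H₆: 515 − 1(434.7) = 80.34
  O₂: 3425 − 3.5(434.7) = 1903
  N₂: 12880 (inert)
  CO₂: 0 + 2(434.7) = 869.3
  H₂O: 0 + 3(434.7) = 1304
Total out = 17040 mol; y_CO₂ = 869.3 / 17040 = 0.05101.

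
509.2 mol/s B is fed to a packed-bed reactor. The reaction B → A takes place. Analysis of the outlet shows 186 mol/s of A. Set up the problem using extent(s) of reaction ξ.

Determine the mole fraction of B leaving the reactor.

For A: n = n₀ + 1ξ → 186 = 0 + 1ξ, giving ξ = 186 mol/s.
Outlet amounts (n = n₀ + ν ξ):
  B: 509.2 − 1(186) = 323.2
  A: 0 + 1(186) = 186
Total out = 509.2 mol/s; y_B = 323.2 / 509.2 = 0.6347.

0.635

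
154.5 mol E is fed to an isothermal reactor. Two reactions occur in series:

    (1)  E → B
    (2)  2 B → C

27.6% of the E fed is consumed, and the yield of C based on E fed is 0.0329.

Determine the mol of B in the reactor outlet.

Conversion of E: E consumed = 1ξ₁ = 0.276 × 154.5 → ξ₁ = 42.64 mol.
Yield of C: 1ξ₂ / 154.5 = 0.0329 → ξ₂ = 5.083 mol.
Outlet amounts (n = n₀ + Σ ν·ξ):
  E: 154.5 − 1(42.64) = 111.9
  B: 0 + 1(42.64) − 2(5.083) = 32.48
  C: 0 + 1(5.083) = 5.083

32.5 mol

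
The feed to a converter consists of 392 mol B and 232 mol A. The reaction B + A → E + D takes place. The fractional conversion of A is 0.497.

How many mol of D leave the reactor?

A reacted = 0.497 × 232 = 115.3 mol; ν_A = −1, so ξ = 115.3/1 = 115.3 mol.
Outlet amounts (n = n₀ + ν ξ):
  B: 392 − 1(115.3) = 276.7
  A: 232 − 1(115.3) = 116.7
  E: 0 + 1(115.3) = 115.3
  D: 0 + 1(115.3) = 115.3

115 mol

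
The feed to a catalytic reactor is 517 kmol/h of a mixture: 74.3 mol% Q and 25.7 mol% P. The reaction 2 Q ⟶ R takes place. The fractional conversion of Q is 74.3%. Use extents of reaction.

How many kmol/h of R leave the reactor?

Q reacted = 0.743 × 384.1 = 285.4 kmol/h; ν_Q = −2, so ξ = 285.4/2 = 142.7 kmol/h.
Outlet amounts (n = n₀ + ν ξ):
  Q: 384.1 − 2(142.7) = 98.72
  R: 0 + 1(142.7) = 142.7
  P: 132.9 (inert)

143 kmol/h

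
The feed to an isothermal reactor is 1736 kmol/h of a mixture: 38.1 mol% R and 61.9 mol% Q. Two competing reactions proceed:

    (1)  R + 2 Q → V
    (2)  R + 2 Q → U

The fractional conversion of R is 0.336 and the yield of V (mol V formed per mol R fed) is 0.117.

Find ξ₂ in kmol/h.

Yield of V: 1ξ₁ / 661.4 = 0.117 → ξ₁ = 77.39 kmol/h.
Conversion of R: 1ξ₁ + 1ξ₂ = 0.336 × 661.4 = 222.2 → ξ₂ = 144.9 kmol/h.
Outlet amounts (n = n₀ + Σ ν·ξ):
  R: 661.4 − 1(77.39) − 1(144.9) = 439.2
  Q: 1075 − 2(77.39) − 2(144.9) = 630.1
  V: 0 + 1(77.39) = 77.39
  U: 0 + 1(144.9) = 144.9

ξ₂ = 145 kmol/h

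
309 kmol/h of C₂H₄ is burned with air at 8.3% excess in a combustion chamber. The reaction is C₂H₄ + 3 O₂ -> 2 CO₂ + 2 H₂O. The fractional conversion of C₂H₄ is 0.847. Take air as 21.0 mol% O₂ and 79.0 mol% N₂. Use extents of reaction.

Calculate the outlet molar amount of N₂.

3780 kmol/h

Stoichiometric O₂ = 3 × 309 = 927 kmol/h; O₂ fed = 927 × 1.083 = 1004 kmol/h.
N₂ fed = 1004 × 79/21 = 3777 kmol/h.
Fuel reacted = 0.847 × 309 → ξ = 261.7 kmol/h.
Outlet (n = n₀ + ν ξ):
  C₂H₄: 309 − 1(261.7) = 47.28
  O₂: 1004 − 3(261.7) = 218.8
  N₂: 3777 (inert)
  CO₂: 0 + 2(261.7) = 523.4
  H₂O: 0 + 2(261.7) = 523.4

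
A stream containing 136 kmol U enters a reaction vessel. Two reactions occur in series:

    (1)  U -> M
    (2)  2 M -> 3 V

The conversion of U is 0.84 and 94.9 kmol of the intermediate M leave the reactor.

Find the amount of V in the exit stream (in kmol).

Conversion of U: U consumed = 1ξ₁ = 0.84 × 136 → ξ₁ = 114.2 kmol.
M balance: n_M = 0 + 1ξ₁ − 2ξ₂ = 94.9 → ξ₂ = (1·114.2 − 94.9)/2 = 9.67 kmol.
Outlet amounts (n = n₀ + Σ ν·ξ):
  U: 136 − 1(114.2) = 21.76
  M: 0 + 1(114.2) − 2(9.67) = 94.9
  V: 0 + 3(9.67) = 29.01

29 kmol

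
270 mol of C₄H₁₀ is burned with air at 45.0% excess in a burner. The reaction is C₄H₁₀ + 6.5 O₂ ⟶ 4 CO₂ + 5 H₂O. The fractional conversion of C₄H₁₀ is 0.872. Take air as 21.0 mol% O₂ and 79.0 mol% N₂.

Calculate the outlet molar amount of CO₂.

942 mol

Stoichiometric O₂ = 6.5 × 270 = 1755 mol; O₂ fed = 1755 × 1.450 = 2545 mol.
N₂ fed = 2545 × 79/21 = 9573 mol.
Fuel reacted = 0.872 × 270 → ξ = 235.4 mol.
Outlet (n = n₀ + ν ξ):
  C₄H₁₀: 270 − 1(235.4) = 34.56
  O₂: 2545 − 6.5(235.4) = 1014
  N₂: 9573 (inert)
  CO₂: 0 + 4(235.4) = 941.8
  H₂O: 0 + 5(235.4) = 1177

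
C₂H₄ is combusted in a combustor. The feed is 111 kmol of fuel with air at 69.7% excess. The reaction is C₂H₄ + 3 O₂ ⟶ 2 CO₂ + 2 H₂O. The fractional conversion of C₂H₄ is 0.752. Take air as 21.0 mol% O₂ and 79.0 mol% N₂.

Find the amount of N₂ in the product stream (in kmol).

2130 kmol

Stoichiometric O₂ = 3 × 111 = 333 kmol; O₂ fed = 333 × 1.697 = 565.1 kmol.
N₂ fed = 565.1 × 79/21 = 2126 kmol.
Fuel reacted = 0.752 × 111 → ξ = 83.47 kmol.
Outlet (n = n₀ + ν ξ):
  C₂H₄: 111 − 1(83.47) = 27.53
  O₂: 565.1 − 3(83.47) = 314.7
  N₂: 2126 (inert)
  CO₂: 0 + 2(83.47) = 166.9
  H₂O: 0 + 2(83.47) = 166.9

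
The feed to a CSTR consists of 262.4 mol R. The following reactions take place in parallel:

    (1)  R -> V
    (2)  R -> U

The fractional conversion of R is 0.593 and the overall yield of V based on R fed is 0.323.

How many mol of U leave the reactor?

70.8 mol

Yield of V: 1ξ₁ / 262.4 = 0.323 → ξ₁ = 84.76 mol.
Conversion of R: 1ξ₁ + 1ξ₂ = 0.593 × 262.4 = 155.6 → ξ₂ = 70.85 mol.
Outlet amounts (n = n₀ + Σ ν·ξ):
  R: 262.4 − 1(84.76) − 1(70.85) = 106.8
  V: 0 + 1(84.76) = 84.76
  U: 0 + 1(70.85) = 70.85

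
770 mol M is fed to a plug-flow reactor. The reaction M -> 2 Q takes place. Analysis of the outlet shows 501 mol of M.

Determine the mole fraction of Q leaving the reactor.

For M: n = n₀ − 1ξ → 501 = 770 − 1ξ, giving ξ = 269 mol.
Outlet amounts (n = n₀ + ν ξ):
  M: 770 − 1(269) = 501
  Q: 0 + 2(269) = 538
Total out = 1039 mol; y_Q = 538 / 1039 = 0.5178.

0.518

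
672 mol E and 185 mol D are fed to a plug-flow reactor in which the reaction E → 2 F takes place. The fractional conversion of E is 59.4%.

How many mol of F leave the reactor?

E reacted = 0.594 × 672 = 399.2 mol; ν_E = −1, so ξ = 399.2/1 = 399.2 mol.
Outlet amounts (n = n₀ + ν ξ):
  E: 672 − 1(399.2) = 272.8
  F: 0 + 2(399.2) = 798.3
  D: 185 (inert)

798 mol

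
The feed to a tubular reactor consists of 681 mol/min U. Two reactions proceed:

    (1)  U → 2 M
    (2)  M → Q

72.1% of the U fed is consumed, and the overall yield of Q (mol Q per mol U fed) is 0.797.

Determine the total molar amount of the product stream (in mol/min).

1170 mol/min

Conversion of U: U consumed = 1ξ₁ = 0.721 × 681 → ξ₁ = 491 mol/min.
Yield of Q: 1ξ₂ / 681 = 0.797 → ξ₂ = 542.8 mol/min.
Outlet amounts (n = n₀ + Σ ν·ξ):
  U: 681 − 1(491) = 190
  M: 0 + 2(491) − 1(542.8) = 439.2
  Q: 0 + 1(542.8) = 542.8
Total out = 190 + 439.2 + 542.8 = 1172 mol/min.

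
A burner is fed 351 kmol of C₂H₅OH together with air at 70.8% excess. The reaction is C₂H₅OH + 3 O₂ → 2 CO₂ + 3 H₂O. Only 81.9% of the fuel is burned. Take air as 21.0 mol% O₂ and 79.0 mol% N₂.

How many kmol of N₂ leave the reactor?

6770 kmol

Stoichiometric O₂ = 3 × 351 = 1053 kmol; O₂ fed = 1053 × 1.708 = 1799 kmol.
N₂ fed = 1799 × 79/21 = 6766 kmol.
Fuel reacted = 0.819 × 351 → ξ = 287.5 kmol.
Outlet (n = n₀ + ν ξ):
  C₂H₅OH: 351 − 1(287.5) = 63.53
  O₂: 1799 − 3(287.5) = 936.1
  N₂: 6766 (inert)
  CO₂: 0 + 2(287.5) = 574.9
  H₂O: 0 + 3(287.5) = 862.4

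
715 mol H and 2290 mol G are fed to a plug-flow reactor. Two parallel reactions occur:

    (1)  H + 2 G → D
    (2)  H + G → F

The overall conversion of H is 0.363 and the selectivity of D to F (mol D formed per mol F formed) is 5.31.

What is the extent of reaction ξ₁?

Conversion of H: H consumed = 0.363 × 715 = 259.5 mol = 1ξ₁ + 1ξ₂.
Selectivity: 1ξ₁ / (1ξ₂) = 5.31 → ξ₁ = 5.31 ξ₂.
Substitute: (1·5.31 + 1) ξ₂ = 259.5 → ξ₂ = 41.13 mol, ξ₁ = 218.4 mol.
Outlet amounts (n = n₀ + Σ ν·ξ):
  H: 715 − 1(218.4) − 1(41.13) = 455.5
  G: 2290 − 2(218.4) − 1(41.13) = 1812
  D: 0 + 1(218.4) = 218.4
  F: 0 + 1(41.13) = 41.13

ξ₁ = 218 mol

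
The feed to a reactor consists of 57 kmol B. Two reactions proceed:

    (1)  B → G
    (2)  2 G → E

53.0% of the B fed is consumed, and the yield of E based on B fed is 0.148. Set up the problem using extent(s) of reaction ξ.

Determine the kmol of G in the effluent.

Conversion of B: B consumed = 1ξ₁ = 0.53 × 57 → ξ₁ = 30.21 kmol.
Yield of E: 1ξ₂ / 57 = 0.148 → ξ₂ = 8.436 kmol.
Outlet amounts (n = n₀ + Σ ν·ξ):
  B: 57 − 1(30.21) = 26.79
  G: 0 + 1(30.21) − 2(8.436) = 13.34
  E: 0 + 1(8.436) = 8.436

13.3 kmol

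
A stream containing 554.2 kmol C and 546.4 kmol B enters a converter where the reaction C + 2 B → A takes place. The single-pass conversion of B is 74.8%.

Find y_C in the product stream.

B reacted = 0.748 × 546.4 = 408.7 kmol; ν_B = −2, so ξ = 408.7/2 = 204.4 kmol.
Outlet amounts (n = n₀ + ν ξ):
  C: 554.2 − 1(204.4) = 349.8
  B: 546.4 − 2(204.4) = 137.7
  A: 0 + 1(204.4) = 204.4
Total out = 691.9 kmol; y_C = 349.8 / 691.9 = 0.5056.

0.506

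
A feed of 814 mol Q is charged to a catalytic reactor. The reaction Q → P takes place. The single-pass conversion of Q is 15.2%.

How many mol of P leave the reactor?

Q reacted = 0.152 × 814 = 123.7 mol; ν_Q = −1, so ξ = 123.7/1 = 123.7 mol.
Outlet amounts (n = n₀ + ν ξ):
  Q: 814 − 1(123.7) = 690.3
  P: 0 + 1(123.7) = 123.7

124 mol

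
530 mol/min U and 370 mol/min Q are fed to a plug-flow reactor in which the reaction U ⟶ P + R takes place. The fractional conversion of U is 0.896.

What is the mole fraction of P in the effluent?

0.345

U reacted = 0.896 × 530 = 474.9 mol/min; ν_U = −1, so ξ = 474.9/1 = 474.9 mol/min.
Outlet amounts (n = n₀ + ν ξ):
  U: 530 − 1(474.9) = 55.12
  P: 0 + 1(474.9) = 474.9
  R: 0 + 1(474.9) = 474.9
  Q: 370 (inert)
Total out = 1375 mol/min; y_P = 474.9 / 1375 = 0.3454.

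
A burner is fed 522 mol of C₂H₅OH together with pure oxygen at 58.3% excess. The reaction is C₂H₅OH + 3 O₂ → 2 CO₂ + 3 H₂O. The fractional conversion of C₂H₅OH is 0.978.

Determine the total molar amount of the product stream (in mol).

Stoichiometric O₂ = 3 × 522 = 1566 mol; O₂ fed = 1566 × 1.583 = 2479 mol.
Fuel reacted = 0.978 × 522 → ξ = 510.5 mol.
Outlet (n = n₀ + ν ξ):
  C₂H₅OH: 522 − 1(510.5) = 11.48
  O₂: 2479 − 3(510.5) = 947.4
  CO₂: 0 + 2(510.5) = 1021
  H₂O: 0 + 3(510.5) = 1532
Total out = 11.48 + 947.4 + 1021 + 1532 = 3511 mol.

3510 mol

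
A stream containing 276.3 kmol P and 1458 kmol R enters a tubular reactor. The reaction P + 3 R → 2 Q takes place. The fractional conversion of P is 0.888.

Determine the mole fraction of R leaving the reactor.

P reacted = 0.888 × 276.3 = 245.4 kmol; ν_P = −1, so ξ = 245.4/1 = 245.4 kmol.
Outlet amounts (n = n₀ + ν ξ):
  P: 276.3 − 1(245.4) = 30.95
  R: 1458 − 3(245.4) = 721.9
  Q: 0 + 2(245.4) = 490.7
Total out = 1244 kmol; y_R = 721.9 / 1244 = 0.5805.

0.581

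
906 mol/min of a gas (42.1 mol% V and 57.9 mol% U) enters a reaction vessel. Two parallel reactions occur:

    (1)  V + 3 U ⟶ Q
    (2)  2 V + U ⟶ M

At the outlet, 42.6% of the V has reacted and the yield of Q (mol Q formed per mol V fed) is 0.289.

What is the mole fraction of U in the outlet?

Yield of Q: 1ξ₁ / 381.4 = 0.289 → ξ₁ = 110.2 mol/min.
Conversion of V: 1ξ₁ + 2ξ₂ = 0.426 × 381.4 = 162.5 → ξ₂ = 26.13 mol/min.
Outlet amounts (n = n₀ + Σ ν·ξ):
  V: 381.4 − 1(110.2) − 2(26.13) = 218.9
  U: 524.6 − 3(110.2) − 1(26.13) = 167.7
  Q: 0 + 1(110.2) = 110.2
  M: 0 + 1(26.13) = 26.13
Total out = 523 mol/min; y_U = 167.7 / 523 = 0.3207.

0.321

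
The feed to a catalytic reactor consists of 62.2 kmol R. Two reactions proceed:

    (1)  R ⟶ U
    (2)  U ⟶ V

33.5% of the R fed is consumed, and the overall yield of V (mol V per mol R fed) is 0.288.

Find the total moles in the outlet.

Conversion of R: R consumed = 1ξ₁ = 0.335 × 62.2 → ξ₁ = 20.84 kmol.
Yield of V: 1ξ₂ / 62.2 = 0.288 → ξ₂ = 17.91 kmol.
Outlet amounts (n = n₀ + Σ ν·ξ):
  R: 62.2 − 1(20.84) = 41.36
  U: 0 + 1(20.84) − 1(17.91) = 2.923
  V: 0 + 1(17.91) = 17.91
Total out = 41.36 + 2.923 + 17.91 = 62.2 kmol.

62.2 kmol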